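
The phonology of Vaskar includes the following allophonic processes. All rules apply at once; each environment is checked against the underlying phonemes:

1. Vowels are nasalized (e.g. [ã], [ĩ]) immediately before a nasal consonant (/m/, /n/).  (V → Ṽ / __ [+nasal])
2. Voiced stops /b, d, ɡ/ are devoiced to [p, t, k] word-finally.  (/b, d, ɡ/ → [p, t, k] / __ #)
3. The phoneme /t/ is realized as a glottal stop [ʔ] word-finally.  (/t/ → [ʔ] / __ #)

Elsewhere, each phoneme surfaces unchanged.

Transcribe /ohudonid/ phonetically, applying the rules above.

/o/ (word-initial): rule 1 targets it, but not before a nasal consonant → unchanged [o].
/h/ — not in any rule's target class → [h].
/u/ — between /h/ and /d/; rule 1 does not apply here → [u].
/d/ (between /u/ and /o/) is in the target of rule 2 but the environment (word-finally) is not met → [d].
Rule 1 applies to /o/ (between /d/ and /n/: before a nasal consonant) → [õ].
/n/ stays [n].
/i/ — between /n/ and /d/; rule 1 does not apply here → [i].
/d/ (word-final) occurs word-finally → [t] by rule 2.

[ohudõnit]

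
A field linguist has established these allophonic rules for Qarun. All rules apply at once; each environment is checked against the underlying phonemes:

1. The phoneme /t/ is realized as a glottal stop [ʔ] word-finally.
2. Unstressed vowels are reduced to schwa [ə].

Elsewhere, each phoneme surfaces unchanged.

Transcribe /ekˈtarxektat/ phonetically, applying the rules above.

/e/ meets the environment for rule 2 (in an unstressed syllable) → [ə].
/k/ (between /e/ and /t/) is unaffected → [k].
/t/ (between /k/ and /a/): rule 1 targets it, but not word-finally → unchanged [t].
/a/ (between /t/ and /r/) fails the environment for rule 2, so it stays [a].
/r/ (between /a/ and /x/) is unaffected → [r].
/x/ (between /r/ and /e/): no rule targets it → [x].
/e/ (between /x/ and /k/): in an unstressed syllable, so rule 2 applies → [ə].
/k/ (between /e/ and /t/): no rule targets it → [k].
/t/ (between /k/ and /a/): rule 1 targets it, but not word-finally → unchanged [t].
/a/ (between /t/ and /t/) occurs in an unstressed syllable → [ə] by rule 2.
/t/ (word-final): word-finally, so rule 1 applies → [ʔ].

[əkˈtarxəktəʔ]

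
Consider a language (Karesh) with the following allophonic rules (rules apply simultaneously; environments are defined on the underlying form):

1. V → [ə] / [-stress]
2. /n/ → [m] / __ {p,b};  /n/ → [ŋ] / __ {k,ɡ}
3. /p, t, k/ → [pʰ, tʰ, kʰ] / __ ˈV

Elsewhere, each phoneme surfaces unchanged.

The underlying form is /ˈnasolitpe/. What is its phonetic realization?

[ˈnasələtpə]

/n/ (word-initial) is in the target of rule 2 but the environment (before a labial or velar stop) is not met → [n].
/a/ (between /n/ and /s/): rule 1 targets it, but not in an unstressed syllable → unchanged [a].
/o/ (between /s/ and /l/) occurs in an unstressed syllable → [ə] by rule 1.
/i/ (between /l/ and /t/) occurs in an unstressed syllable → [ə] by rule 1.
/t/ (between /i/ and /p/) is in the target of rule 3 but the environment (immediately before a stressed vowel) is not met → [t].
/p/ (between /t/ and /e/) fails the environment for rule 3, so it stays [p].
/e/ (word-final): in an unstressed syllable, so rule 1 applies → [ə].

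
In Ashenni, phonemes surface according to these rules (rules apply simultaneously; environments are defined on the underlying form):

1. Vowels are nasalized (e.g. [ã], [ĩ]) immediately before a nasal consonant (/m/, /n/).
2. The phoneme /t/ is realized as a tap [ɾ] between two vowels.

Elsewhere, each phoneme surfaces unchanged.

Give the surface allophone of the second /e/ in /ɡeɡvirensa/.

/e/ (between /r/ and /n/) occurs before a nasal consonant → [ẽ] by rule 1.

[ẽ]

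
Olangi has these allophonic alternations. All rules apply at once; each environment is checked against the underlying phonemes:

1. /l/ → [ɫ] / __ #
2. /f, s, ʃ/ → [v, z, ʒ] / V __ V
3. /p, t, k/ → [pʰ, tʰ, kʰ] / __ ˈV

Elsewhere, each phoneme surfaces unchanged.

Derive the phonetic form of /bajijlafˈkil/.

[bajijlafˈkʰiɫ]

/b/ stays [b].
/a/ — not in any rule's target class → [a].
/j/ stays [j].
/i/ (between /j/ and /j/): no rule targets it → [i].
/j/ (between /i/ and /l/) is unaffected → [j].
/l/ (between /j/ and /a/) fails the environment for rule 1, so it stays [l].
/a/ — not in any rule's target class → [a].
/f/ (between /a/ and /k/) is in the target of rule 2 but the environment (between two vowels) is not met → [f].
/k/ — between /f/ and /i/, immediately before a stressed vowel — surfaces as [kʰ] (rule 3).
/i/ stays [i].
/l/ (word-final): word-finally, so rule 1 applies → [ɫ].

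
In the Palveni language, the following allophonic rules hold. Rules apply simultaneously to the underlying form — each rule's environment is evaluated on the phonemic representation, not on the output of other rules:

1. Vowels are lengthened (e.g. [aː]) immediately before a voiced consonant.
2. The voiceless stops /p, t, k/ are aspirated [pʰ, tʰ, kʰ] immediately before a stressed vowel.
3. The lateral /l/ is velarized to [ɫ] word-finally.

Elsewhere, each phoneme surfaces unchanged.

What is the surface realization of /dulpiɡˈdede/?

[duːlpiːɡˈdeːde]

/d/ (word-initial) is unaffected → [d].
/u/ meets the environment for rule 1 (before a voiced consonant) → [uː].
/l/ (between /u/ and /p/): rule 3 targets it, but not word-finally → unchanged [l].
/p/ — between /l/ and /i/; rule 2 does not apply here → [p].
Rule 1 applies to /i/ (between /p/ and /ɡ/: before a voiced consonant) → [iː].
/ɡ/ stays [ɡ].
/d/ (between /ɡ/ and /e/): no rule targets it → [d].
Rule 1 applies to /e/ (between /d/ and /d/: before a voiced consonant) → [eː].
/d/ stays [d].
/e/ (word-final): rule 1 targets it, but not before a voiced consonant → unchanged [e].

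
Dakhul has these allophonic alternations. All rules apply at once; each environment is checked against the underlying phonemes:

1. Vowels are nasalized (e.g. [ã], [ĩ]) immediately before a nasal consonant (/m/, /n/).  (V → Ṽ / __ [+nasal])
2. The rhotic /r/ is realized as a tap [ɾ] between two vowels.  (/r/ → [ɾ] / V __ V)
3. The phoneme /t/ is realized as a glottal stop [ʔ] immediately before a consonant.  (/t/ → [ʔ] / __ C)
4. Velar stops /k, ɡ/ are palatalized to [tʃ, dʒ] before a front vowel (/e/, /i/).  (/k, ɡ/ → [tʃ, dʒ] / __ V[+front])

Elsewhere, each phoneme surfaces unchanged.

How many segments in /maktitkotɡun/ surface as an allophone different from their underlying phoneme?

Segments that undergo a rule: /t/ → [ʔ] (rule 3); /t/ → [ʔ] (rule 3); /u/ → [ũ] (rule 1).
All other segments surface unchanged.

3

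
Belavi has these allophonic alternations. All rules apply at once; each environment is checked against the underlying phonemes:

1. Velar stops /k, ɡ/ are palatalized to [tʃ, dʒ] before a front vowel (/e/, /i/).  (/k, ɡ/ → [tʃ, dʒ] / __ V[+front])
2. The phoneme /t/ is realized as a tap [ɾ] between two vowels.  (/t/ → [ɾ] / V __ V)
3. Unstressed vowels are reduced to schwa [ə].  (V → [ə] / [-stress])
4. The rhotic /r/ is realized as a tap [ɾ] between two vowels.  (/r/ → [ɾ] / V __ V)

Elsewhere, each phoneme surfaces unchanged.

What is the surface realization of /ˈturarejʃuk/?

/t/ (word-initial) fails the environment for rule 2, so it stays [t].
/u/ (between /t/ and /r/): rule 3 targets it, but not in an unstressed syllable → unchanged [u].
Rule 4 applies to /r/ (between /u/ and /a/: between two vowels) → [ɾ].
/a/ meets the environment for rule 3 (in an unstressed syllable) → [ə].
/r/ (between /a/ and /e/) occurs between two vowels → [ɾ] by rule 4.
/e/ meets the environment for rule 3 (in an unstressed syllable) → [ə].
/j/ — not in any rule's target class → [j].
/ʃ/ (between /j/ and /u/): no rule targets it → [ʃ].
/u/ — between /ʃ/ and /k/, in an unstressed syllable — surfaces as [ə] (rule 3).
/k/ (word-final): rule 1 targets it, but not before a front vowel → unchanged [k].

[ˈtuɾəɾəjʃək]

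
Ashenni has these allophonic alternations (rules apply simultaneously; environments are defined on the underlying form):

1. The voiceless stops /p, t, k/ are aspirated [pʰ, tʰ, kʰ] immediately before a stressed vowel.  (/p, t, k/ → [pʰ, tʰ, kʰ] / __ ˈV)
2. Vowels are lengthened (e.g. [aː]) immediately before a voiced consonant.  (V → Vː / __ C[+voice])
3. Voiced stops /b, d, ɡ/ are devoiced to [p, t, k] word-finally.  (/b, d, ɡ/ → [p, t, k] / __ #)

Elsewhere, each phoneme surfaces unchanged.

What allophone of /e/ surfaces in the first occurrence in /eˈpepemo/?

[e]

/e/ (word-initial): rule 2 targets it, but not before a voiced consonant → unchanged [e].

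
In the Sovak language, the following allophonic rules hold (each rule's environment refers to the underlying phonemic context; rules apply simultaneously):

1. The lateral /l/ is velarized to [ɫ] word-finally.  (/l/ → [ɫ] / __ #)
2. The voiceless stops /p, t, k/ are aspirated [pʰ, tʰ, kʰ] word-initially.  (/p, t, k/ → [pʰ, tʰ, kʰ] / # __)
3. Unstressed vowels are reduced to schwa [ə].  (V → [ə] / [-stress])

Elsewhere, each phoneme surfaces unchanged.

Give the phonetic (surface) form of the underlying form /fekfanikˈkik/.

[fəkfənəkˈkik]

/f/ (word-initial): no rule targets it → [f].
/e/ — between /f/ and /k/, in an unstressed syllable — surfaces as [ə] (rule 3).
/k/ — between /e/ and /f/; rule 2 does not apply here → [k].
/f/ stays [f].
/a/ (between /f/ and /n/): in an unstressed syllable, so rule 3 applies → [ə].
/n/ (between /a/ and /i/): no rule targets it → [n].
/i/ (between /n/ and /k/): in an unstressed syllable, so rule 3 applies → [ə].
/k/ (between /i/ and /k/) is in the target of rule 2 but the environment (word-initially) is not met → [k].
/k/ (between /k/ and /i/): rule 2 targets it, but not word-initially → unchanged [k].
/i/ — between /k/ and /k/; rule 3 does not apply here → [i].
/k/ (word-final) fails the environment for rule 2, so it stays [k].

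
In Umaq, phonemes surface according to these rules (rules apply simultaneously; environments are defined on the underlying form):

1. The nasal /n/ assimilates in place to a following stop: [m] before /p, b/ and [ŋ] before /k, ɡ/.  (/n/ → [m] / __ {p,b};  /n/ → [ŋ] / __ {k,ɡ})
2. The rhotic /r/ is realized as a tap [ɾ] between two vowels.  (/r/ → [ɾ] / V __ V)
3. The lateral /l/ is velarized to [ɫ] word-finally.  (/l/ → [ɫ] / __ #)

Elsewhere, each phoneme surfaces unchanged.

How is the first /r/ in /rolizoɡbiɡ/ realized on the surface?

/r/ (word-initial) fails the environment for rule 2, so it stays [r].

[r]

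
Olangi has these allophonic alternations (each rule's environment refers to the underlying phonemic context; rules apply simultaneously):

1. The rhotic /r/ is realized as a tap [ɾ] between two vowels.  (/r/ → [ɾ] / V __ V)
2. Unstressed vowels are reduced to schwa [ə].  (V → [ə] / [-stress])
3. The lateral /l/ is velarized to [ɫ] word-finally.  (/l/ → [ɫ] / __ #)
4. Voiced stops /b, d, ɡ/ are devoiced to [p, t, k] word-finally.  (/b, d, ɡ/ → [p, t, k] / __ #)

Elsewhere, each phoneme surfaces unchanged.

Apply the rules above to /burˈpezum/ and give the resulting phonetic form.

/b/ — word-initial; rule 4 does not apply here → [b].
/u/ (between /b/ and /r/) occurs in an unstressed syllable → [ə] by rule 2.
/r/ (between /u/ and /p/) is in the target of rule 1 but the environment (between two vowels) is not met → [r].
/e/ (between /p/ and /z/): rule 2 targets it, but not in an unstressed syllable → unchanged [e].
/u/ (between /z/ and /m/) occurs in an unstressed syllable → [ə] by rule 2.

[bərˈpezəm]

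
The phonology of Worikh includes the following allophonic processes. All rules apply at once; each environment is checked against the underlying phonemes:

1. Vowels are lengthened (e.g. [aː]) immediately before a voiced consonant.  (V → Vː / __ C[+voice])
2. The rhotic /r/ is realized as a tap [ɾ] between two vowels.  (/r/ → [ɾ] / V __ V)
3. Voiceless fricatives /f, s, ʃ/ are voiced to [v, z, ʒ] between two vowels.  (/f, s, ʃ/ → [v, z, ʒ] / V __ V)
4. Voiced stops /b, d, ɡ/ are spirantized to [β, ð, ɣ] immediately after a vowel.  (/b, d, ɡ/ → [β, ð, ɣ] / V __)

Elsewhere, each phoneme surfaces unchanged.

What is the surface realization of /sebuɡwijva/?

[seːβuːɣwiːjva]

/s/ (word-initial): rule 3 targets it, but not between two vowels → unchanged [s].
Rule 1 applies to /e/ (between /s/ and /b/: before a voiced consonant) → [eː].
/b/ (between /e/ and /u/) occurs immediately after a vowel → [β] by rule 4.
/u/ — between /b/ and /ɡ/, before a voiced consonant — surfaces as [uː] (rule 1).
/ɡ/ (between /u/ and /w/): immediately after a vowel, so rule 4 applies → [ɣ].
/w/ (between /ɡ/ and /i/) is unaffected → [w].
/i/ (between /w/ and /j/) occurs before a voiced consonant → [iː] by rule 1.
/j/ stays [j].
/v/ (between /j/ and /a/): no rule targets it → [v].
/a/ — word-final; rule 1 does not apply here → [a].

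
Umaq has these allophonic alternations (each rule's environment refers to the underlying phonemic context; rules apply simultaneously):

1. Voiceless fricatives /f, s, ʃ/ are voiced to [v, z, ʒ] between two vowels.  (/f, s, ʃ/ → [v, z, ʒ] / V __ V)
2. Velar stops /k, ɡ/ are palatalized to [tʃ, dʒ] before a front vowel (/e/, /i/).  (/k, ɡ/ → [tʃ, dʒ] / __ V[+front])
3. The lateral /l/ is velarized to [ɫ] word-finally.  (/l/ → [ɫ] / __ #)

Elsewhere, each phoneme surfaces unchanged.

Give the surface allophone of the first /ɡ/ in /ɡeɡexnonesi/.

[dʒ]

/ɡ/ meets the environment for rule 2 (before a front vowel) → [dʒ].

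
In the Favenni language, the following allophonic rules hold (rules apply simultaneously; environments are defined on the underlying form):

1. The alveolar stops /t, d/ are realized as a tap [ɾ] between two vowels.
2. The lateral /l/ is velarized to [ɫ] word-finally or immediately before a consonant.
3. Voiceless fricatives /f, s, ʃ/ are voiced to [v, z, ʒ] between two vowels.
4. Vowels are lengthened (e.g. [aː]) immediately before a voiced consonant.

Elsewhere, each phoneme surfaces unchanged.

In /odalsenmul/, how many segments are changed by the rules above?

Segments that undergo a rule: /o/ → [oː] (rule 4); /d/ → [ɾ] (rule 1); /a/ → [aː] (rule 4); /l/ → [ɫ] (rule 2); /e/ → [eː] (rule 4); /u/ → [uː] (rule 4); /l/ → [ɫ] (rule 2).
All other segments surface unchanged.

7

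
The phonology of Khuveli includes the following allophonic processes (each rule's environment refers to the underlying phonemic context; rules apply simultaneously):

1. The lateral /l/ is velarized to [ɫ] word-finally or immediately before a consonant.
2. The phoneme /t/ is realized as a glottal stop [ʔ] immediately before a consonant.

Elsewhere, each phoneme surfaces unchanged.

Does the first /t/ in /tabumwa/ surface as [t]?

Yes

/t/ — word-initial; rule 2 does not apply here → [t].
The actual realization is [t], which matches [t].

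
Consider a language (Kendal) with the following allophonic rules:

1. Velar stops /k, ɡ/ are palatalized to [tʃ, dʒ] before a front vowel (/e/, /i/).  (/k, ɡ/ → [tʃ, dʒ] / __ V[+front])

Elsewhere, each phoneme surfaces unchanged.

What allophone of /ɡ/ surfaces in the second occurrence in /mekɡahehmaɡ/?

[ɡ]

/ɡ/ (word-final): rule 1 targets it, but not before a front vowel → unchanged [ɡ].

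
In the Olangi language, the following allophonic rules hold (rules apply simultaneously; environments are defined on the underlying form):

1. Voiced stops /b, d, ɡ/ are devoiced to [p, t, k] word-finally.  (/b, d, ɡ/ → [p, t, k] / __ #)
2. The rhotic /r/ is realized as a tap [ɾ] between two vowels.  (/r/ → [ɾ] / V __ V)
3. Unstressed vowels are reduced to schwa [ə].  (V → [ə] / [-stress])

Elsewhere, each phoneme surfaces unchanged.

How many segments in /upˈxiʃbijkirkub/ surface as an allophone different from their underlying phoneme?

5

Segments that undergo a rule: /u/ → [ə] (rule 3); /i/ → [ə] (rule 3); /i/ → [ə] (rule 3); /u/ → [ə] (rule 3); /b/ → [p] (rule 1).
All other segments surface unchanged.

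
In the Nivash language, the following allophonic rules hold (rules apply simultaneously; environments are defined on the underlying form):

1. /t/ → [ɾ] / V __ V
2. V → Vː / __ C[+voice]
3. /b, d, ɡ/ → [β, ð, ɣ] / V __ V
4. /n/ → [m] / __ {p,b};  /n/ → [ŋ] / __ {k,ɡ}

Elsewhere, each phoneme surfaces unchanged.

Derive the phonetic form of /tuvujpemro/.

[tuːvuːjpeːmro]

/t/ (word-initial): rule 1 targets it, but not between two vowels → unchanged [t].
/u/ — between /t/ and /v/, before a voiced consonant — surfaces as [uː] (rule 2).
/v/ (between /u/ and /u/) is unaffected → [v].
/u/ (between /v/ and /j/) occurs before a voiced consonant → [uː] by rule 2.
/j/ (between /u/ and /p/): no rule targets it → [j].
/p/ stays [p].
Rule 2 applies to /e/ (between /p/ and /m/: before a voiced consonant) → [eː].
/m/ — not in any rule's target class → [m].
/r/ (between /m/ and /o/) is unaffected → [r].
/o/ — word-final; rule 2 does not apply here → [o].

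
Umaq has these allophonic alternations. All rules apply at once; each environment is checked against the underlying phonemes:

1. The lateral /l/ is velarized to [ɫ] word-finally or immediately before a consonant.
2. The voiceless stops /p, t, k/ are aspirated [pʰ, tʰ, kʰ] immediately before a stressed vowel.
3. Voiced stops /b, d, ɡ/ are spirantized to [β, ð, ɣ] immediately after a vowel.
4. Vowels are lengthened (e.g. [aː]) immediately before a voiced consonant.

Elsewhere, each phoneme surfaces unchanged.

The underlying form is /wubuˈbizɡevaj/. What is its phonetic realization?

/w/ (word-initial): no rule targets it → [w].
/u/ (between /w/ and /b/) occurs before a voiced consonant → [uː] by rule 4.
/b/ (between /u/ and /u/): immediately after a vowel, so rule 3 applies → [β].
/u/ (between /b/ and /b/): before a voiced consonant, so rule 4 applies → [uː].
/b/ — between /u/ and /i/, immediately after a vowel — surfaces as [β] (rule 3).
/i/ (between /b/ and /z/): before a voiced consonant, so rule 4 applies → [iː].
/z/ (between /i/ and /ɡ/) is unaffected → [z].
/ɡ/ (between /z/ and /e/): rule 3 targets it, but not immediately after a vowel → unchanged [ɡ].
/e/ — between /ɡ/ and /v/, before a voiced consonant — surfaces as [eː] (rule 4).
/v/ (between /e/ and /a/): no rule targets it → [v].
/a/ (between /v/ and /j/): before a voiced consonant, so rule 4 applies → [aː].
/j/ stays [j].

[wuːβuːˈβiːzɡeːvaːj]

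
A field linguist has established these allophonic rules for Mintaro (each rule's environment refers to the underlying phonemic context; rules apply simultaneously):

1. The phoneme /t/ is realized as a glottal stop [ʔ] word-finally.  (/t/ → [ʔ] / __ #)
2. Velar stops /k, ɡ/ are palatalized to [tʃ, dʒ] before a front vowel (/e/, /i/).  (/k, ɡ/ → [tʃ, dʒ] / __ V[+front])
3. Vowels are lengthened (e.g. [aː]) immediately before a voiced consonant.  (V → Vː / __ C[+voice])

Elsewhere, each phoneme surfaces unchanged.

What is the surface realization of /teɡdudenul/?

/t/ — word-initial; rule 1 does not apply here → [t].
/e/ — between /t/ and /ɡ/, before a voiced consonant — surfaces as [eː] (rule 3).
/ɡ/ — between /e/ and /d/; rule 2 does not apply here → [ɡ].
/d/ (between /ɡ/ and /u/): no rule targets it → [d].
/u/ (between /d/ and /d/): before a voiced consonant, so rule 3 applies → [uː].
/d/ (between /u/ and /e/) is unaffected → [d].
/e/ meets the environment for rule 3 (before a voiced consonant) → [eː].
/n/ — not in any rule's target class → [n].
/u/ (between /n/ and /l/): before a voiced consonant, so rule 3 applies → [uː].
/l/ stays [l].

[teːɡduːdeːnuːl]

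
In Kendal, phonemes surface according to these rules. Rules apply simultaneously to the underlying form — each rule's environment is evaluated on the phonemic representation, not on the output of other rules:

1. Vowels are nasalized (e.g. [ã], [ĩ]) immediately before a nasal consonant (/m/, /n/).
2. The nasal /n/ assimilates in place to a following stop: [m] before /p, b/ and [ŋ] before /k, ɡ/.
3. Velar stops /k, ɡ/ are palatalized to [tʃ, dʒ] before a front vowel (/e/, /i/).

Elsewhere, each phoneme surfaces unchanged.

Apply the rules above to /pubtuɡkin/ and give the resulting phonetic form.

[pubtuɡtʃĩn]

/p/ — not in any rule's target class → [p].
/u/ — between /p/ and /b/; rule 1 does not apply here → [u].
/b/ (between /u/ and /t/) is unaffected → [b].
/t/ (between /b/ and /u/) is unaffected → [t].
/u/ (between /t/ and /ɡ/) fails the environment for rule 1, so it stays [u].
/ɡ/ — between /u/ and /k/; rule 3 does not apply here → [ɡ].
Rule 3 applies to /k/ (between /ɡ/ and /i/: before a front vowel) → [tʃ].
/i/ (between /k/ and /n/): before a nasal consonant, so rule 1 applies → [ĩ].
/n/ (word-final) is in the target of rule 2 but the environment (before a labial or velar stop) is not met → [n].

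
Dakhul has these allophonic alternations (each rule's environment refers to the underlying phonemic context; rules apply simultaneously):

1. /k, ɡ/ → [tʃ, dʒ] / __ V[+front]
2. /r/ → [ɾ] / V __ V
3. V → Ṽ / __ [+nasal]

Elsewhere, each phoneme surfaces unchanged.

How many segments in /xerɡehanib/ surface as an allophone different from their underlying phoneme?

2

Segments that undergo a rule: /ɡ/ → [dʒ] (rule 1); /a/ → [ã] (rule 3).
All other segments surface unchanged.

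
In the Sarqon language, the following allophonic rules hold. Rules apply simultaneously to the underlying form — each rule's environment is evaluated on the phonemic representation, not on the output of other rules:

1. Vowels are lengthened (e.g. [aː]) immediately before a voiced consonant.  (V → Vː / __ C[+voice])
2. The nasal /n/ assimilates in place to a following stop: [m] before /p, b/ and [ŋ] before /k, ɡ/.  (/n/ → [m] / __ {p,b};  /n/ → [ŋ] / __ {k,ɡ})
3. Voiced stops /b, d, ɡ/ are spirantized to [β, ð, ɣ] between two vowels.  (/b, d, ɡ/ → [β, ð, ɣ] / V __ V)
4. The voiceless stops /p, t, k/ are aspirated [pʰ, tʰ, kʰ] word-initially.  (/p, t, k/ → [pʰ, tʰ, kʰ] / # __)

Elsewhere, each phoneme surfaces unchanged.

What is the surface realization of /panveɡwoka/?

[pʰaːnveːɡwoka]

/p/ meets the environment for rule 4 (word-initially) → [pʰ].
/a/ — between /p/ and /n/, before a voiced consonant — surfaces as [aː] (rule 1).
/n/ — between /a/ and /v/; rule 2 does not apply here → [n].
/e/ — between /v/ and /ɡ/, before a voiced consonant — surfaces as [eː] (rule 1).
/ɡ/ (between /e/ and /w/): rule 3 targets it, but not between two vowels → unchanged [ɡ].
/o/ (between /w/ and /k/) fails the environment for rule 1, so it stays [o].
/k/ (between /o/ and /a/): rule 4 targets it, but not word-initially → unchanged [k].
/a/ — word-final; rule 1 does not apply here → [a].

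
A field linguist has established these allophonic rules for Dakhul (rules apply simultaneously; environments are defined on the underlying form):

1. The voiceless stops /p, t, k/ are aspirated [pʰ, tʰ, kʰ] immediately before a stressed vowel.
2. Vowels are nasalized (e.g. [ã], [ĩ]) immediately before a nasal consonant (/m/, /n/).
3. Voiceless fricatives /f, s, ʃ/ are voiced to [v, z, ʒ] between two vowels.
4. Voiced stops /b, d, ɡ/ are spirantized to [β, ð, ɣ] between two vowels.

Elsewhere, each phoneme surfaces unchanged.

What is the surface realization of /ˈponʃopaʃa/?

/p/ meets the environment for rule 1 (immediately before a stressed vowel) → [pʰ].
/o/ (between /p/ and /n/) occurs before a nasal consonant → [õ] by rule 2.
/n/ — not in any rule's target class → [n].
/ʃ/ — between /n/ and /o/; rule 3 does not apply here → [ʃ].
/o/ (between /ʃ/ and /p/) fails the environment for rule 2, so it stays [o].
/p/ (between /o/ and /a/) is in the target of rule 1 but the environment (immediately before a stressed vowel) is not met → [p].
/a/ (between /p/ and /ʃ/) is in the target of rule 2 but the environment (before a nasal consonant) is not met → [a].
Rule 3 applies to /ʃ/ (between /a/ and /a/: between two vowels) → [ʒ].
/a/ — word-final; rule 2 does not apply here → [a].

[ˈpʰõnʃopaʒa]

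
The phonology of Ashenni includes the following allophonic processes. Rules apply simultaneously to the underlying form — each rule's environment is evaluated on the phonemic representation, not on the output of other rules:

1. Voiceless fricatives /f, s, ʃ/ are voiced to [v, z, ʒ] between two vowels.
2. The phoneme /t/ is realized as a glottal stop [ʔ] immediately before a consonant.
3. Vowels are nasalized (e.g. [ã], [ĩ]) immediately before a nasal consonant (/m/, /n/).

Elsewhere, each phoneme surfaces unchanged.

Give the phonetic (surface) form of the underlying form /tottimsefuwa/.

/t/ (word-initial) is in the target of rule 2 but the environment (immediately before a consonant) is not met → [t].
/o/ (between /t/ and /t/) fails the environment for rule 3, so it stays [o].
/t/ — between /o/ and /t/, immediately before a consonant — surfaces as [ʔ] (rule 2).
/t/ (between /t/ and /i/) is in the target of rule 2 but the environment (immediately before a consonant) is not met → [t].
/i/ — between /t/ and /m/, before a nasal consonant — surfaces as [ĩ] (rule 3).
/s/ (between /m/ and /e/) fails the environment for rule 1, so it stays [s].
/e/ (between /s/ and /f/) fails the environment for rule 3, so it stays [e].
/f/ (between /e/ and /u/): between two vowels, so rule 1 applies → [v].
/u/ (between /f/ and /w/): rule 3 targets it, but not before a nasal consonant → unchanged [u].
/a/ — word-final; rule 3 does not apply here → [a].

[toʔtĩmsevuwa]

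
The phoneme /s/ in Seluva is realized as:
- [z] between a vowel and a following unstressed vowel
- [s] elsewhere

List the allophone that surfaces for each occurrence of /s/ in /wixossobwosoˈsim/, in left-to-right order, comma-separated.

[s], [s], [z], [s]

Occurrence 1 (position 5): no conditioning environment matches → elsewhere allophone [s].
Occurrence 2 (position 6): no conditioning environment matches → elsewhere allophone [s].
Occurrence 3 (position 11): between a vowel and a following unstressed vowel → [z].
Occurrence 4 (position 13): no conditioning environment matches → elsewhere allophone [s].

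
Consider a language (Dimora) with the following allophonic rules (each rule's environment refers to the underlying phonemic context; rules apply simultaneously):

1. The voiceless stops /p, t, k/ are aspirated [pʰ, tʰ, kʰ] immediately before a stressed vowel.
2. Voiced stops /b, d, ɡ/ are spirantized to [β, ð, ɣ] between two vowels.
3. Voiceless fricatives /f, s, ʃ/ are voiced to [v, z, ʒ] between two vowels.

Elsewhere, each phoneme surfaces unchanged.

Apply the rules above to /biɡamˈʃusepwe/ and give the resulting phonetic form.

[biɣamˈʃuzepwe]

/b/ — word-initial; rule 2 does not apply here → [b].
/i/ (between /b/ and /ɡ/): no rule targets it → [i].
Rule 2 applies to /ɡ/ (between /i/ and /a/: between two vowels) → [ɣ].
/a/ — not in any rule's target class → [a].
/m/ — not in any rule's target class → [m].
/ʃ/ (between /m/ and /u/): rule 3 targets it, but not between two vowels → unchanged [ʃ].
/u/ (between /ʃ/ and /s/) is unaffected → [u].
/s/ meets the environment for rule 3 (between two vowels) → [z].
/e/ (between /s/ and /p/): no rule targets it → [e].
/p/ (between /e/ and /w/) is in the target of rule 1 but the environment (immediately before a stressed vowel) is not met → [p].
/w/ — not in any rule's target class → [w].
/e/ — not in any rule's target class → [e].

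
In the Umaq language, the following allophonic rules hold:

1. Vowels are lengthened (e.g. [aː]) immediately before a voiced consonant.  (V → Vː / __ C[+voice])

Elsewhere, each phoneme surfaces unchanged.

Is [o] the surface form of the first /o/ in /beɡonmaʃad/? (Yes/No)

/o/ meets the environment for rule 1 (before a voiced consonant) → [oː].
The actual realization is [oː], not [o].

No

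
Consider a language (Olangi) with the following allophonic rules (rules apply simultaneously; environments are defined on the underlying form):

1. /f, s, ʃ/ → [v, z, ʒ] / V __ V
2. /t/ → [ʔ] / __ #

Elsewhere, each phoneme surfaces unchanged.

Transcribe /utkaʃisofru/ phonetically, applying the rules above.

[utkaʒizofru]

/t/ (between /u/ and /k/) fails the environment for rule 2, so it stays [t].
Rule 1 applies to /ʃ/ (between /a/ and /i/: between two vowels) → [ʒ].
Rule 1 applies to /s/ (between /i/ and /o/: between two vowels) → [z].
/f/ (between /o/ and /r/) fails the environment for rule 1, so it stays [f].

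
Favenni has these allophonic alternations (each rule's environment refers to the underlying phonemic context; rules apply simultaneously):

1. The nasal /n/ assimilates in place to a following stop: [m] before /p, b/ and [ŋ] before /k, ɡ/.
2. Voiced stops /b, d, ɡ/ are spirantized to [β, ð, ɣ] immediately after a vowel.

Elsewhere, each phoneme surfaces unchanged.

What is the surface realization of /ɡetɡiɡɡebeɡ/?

[ɡetɡiɣɡeβeɣ]

/ɡ/ — word-initial; rule 2 does not apply here → [ɡ].
/e/ — not in any rule's target class → [e].
/t/ — not in any rule's target class → [t].
/ɡ/ — between /t/ and /i/; rule 2 does not apply here → [ɡ].
/i/ — not in any rule's target class → [i].
/ɡ/ — between /i/ and /ɡ/, immediately after a vowel — surfaces as [ɣ] (rule 2).
/ɡ/ (between /ɡ/ and /e/): rule 2 targets it, but not immediately after a vowel → unchanged [ɡ].
/e/ (between /ɡ/ and /b/) is unaffected → [e].
/b/ — between /e/ and /e/, immediately after a vowel — surfaces as [β] (rule 2).
/e/ (between /b/ and /ɡ/): no rule targets it → [e].
Rule 2 applies to /ɡ/ (word-final: immediately after a vowel) → [ɣ].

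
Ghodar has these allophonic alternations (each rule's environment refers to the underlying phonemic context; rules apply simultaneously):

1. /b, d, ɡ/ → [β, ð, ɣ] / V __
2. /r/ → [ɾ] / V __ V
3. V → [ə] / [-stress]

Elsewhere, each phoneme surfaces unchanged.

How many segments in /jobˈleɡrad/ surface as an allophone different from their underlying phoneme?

5

Segments that undergo a rule: /o/ → [ə] (rule 3); /b/ → [β] (rule 1); /ɡ/ → [ɣ] (rule 1); /a/ → [ə] (rule 3); /d/ → [ð] (rule 1).
All other segments surface unchanged.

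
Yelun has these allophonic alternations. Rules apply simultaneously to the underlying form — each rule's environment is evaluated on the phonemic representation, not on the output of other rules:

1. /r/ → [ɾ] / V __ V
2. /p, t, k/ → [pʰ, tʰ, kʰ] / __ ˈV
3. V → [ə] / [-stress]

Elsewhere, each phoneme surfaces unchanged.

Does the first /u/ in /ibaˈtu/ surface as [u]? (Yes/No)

/u/ (word-final): rule 3 targets it, but not in an unstressed syllable → unchanged [u].
The actual realization is [u], which matches [u].

Yes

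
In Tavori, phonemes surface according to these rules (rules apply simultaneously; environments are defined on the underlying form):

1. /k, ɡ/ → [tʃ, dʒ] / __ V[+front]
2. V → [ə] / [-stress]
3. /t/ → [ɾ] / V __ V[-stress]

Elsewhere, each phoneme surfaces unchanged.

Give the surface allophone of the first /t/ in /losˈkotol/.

Rule 3 applies to /t/ (between /o/ and /o/: between a vowel and a following unstressed vowel) → [ɾ].

[ɾ]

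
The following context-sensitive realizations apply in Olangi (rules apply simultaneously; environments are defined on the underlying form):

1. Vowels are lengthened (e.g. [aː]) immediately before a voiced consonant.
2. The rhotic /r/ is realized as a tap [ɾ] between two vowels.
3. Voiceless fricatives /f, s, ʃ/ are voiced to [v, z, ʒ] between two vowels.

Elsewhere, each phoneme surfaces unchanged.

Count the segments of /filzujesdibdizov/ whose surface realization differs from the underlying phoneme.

5

Segments that undergo a rule: /i/ → [iː] (rule 1); /u/ → [uː] (rule 1); /i/ → [iː] (rule 1); /i/ → [iː] (rule 1); /o/ → [oː] (rule 1).
All other segments surface unchanged.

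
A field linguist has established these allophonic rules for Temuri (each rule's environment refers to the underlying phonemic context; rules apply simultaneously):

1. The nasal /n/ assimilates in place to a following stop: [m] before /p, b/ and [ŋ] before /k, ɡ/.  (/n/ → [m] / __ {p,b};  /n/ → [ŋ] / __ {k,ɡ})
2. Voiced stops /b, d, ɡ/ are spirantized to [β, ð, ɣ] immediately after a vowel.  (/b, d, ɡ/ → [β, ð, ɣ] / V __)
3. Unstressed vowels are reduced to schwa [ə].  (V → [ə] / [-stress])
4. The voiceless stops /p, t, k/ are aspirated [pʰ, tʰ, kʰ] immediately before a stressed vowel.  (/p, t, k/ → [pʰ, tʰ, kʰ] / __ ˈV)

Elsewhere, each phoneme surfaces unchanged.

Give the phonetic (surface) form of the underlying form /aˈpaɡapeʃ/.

Rule 3 applies to /a/ (word-initial: in an unstressed syllable) → [ə].
/p/ (between /a/ and /a/): immediately before a stressed vowel, so rule 4 applies → [pʰ].
/a/ (between /p/ and /ɡ/) fails the environment for rule 3, so it stays [a].
Rule 2 applies to /ɡ/ (between /a/ and /a/: immediately after a vowel) → [ɣ].
/a/ (between /ɡ/ and /p/) occurs in an unstressed syllable → [ə] by rule 3.
/p/ (between /a/ and /e/) fails the environment for rule 4, so it stays [p].
Rule 3 applies to /e/ (between /p/ and /ʃ/: in an unstressed syllable) → [ə].
/ʃ/ (word-final): no rule targets it → [ʃ].

[əˈpʰaɣəpəʃ]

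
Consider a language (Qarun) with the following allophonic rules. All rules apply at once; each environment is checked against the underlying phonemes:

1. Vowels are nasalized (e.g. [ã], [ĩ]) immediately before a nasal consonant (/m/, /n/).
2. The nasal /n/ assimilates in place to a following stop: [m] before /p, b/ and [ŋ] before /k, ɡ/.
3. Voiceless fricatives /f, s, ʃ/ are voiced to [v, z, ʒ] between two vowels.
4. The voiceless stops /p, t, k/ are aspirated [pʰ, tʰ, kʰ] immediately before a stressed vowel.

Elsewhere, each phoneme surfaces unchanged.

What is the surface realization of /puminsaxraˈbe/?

[pũmĩnsaxraˈbe]

/p/ (word-initial): rule 4 targets it, but not immediately before a stressed vowel → unchanged [p].
Rule 1 applies to /u/ (between /p/ and /m/: before a nasal consonant) → [ũ].
/m/ — not in any rule's target class → [m].
/i/ meets the environment for rule 1 (before a nasal consonant) → [ĩ].
/n/ — between /i/ and /s/; rule 2 does not apply here → [n].
/s/ — between /n/ and /a/; rule 3 does not apply here → [s].
/a/ (between /s/ and /x/) fails the environment for rule 1, so it stays [a].
/x/ stays [x].
/r/ — not in any rule's target class → [r].
/a/ (between /r/ and /b/): rule 1 targets it, but not before a nasal consonant → unchanged [a].
/b/ (between /a/ and /e/) is unaffected → [b].
/e/ (word-final) fails the environment for rule 1, so it stays [e].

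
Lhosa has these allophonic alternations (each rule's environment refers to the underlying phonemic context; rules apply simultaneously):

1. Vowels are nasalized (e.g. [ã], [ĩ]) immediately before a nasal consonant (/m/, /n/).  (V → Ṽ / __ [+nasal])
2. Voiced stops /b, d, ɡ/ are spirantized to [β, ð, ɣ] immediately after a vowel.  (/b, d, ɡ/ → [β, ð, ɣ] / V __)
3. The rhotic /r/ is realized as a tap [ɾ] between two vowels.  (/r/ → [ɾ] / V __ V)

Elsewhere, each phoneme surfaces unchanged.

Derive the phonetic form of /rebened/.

[reβẽneð]

/r/ — word-initial; rule 3 does not apply here → [r].
/e/ (between /r/ and /b/): rule 1 targets it, but not before a nasal consonant → unchanged [e].
Rule 2 applies to /b/ (between /e/ and /e/: immediately after a vowel) → [β].
/e/ (between /b/ and /n/): before a nasal consonant, so rule 1 applies → [ẽ].
/n/ (between /e/ and /e/) is unaffected → [n].
/e/ — between /n/ and /d/; rule 1 does not apply here → [e].
/d/ meets the environment for rule 2 (immediately after a vowel) → [ð].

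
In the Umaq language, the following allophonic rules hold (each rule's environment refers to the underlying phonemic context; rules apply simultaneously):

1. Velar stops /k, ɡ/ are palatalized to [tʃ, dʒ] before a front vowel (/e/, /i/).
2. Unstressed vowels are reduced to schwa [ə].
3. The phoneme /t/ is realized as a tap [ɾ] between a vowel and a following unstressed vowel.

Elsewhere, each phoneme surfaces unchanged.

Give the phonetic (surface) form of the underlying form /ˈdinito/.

[ˈdinəɾə]

/i/ (between /d/ and /n/) fails the environment for rule 2, so it stays [i].
/i/ meets the environment for rule 2 (in an unstressed syllable) → [ə].
/t/ (between /i/ and /o/): between a vowel and a following unstressed vowel, so rule 3 applies → [ɾ].
/o/ meets the environment for rule 2 (in an unstressed syllable) → [ə].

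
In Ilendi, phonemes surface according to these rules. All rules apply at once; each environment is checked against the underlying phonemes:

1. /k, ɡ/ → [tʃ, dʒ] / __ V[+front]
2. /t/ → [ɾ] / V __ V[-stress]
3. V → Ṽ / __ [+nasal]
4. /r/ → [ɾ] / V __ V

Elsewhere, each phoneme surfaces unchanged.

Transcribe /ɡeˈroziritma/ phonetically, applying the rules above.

/ɡ/ (word-initial): before a front vowel, so rule 1 applies → [dʒ].
/e/ — between /ɡ/ and /r/; rule 3 does not apply here → [e].
/r/ — between /e/ and /o/, between two vowels — surfaces as [ɾ] (rule 4).
/o/ (between /r/ and /z/) is in the target of rule 3 but the environment (before a nasal consonant) is not met → [o].
/z/ (between /o/ and /i/): no rule targets it → [z].
/i/ (between /z/ and /r/) fails the environment for rule 3, so it stays [i].
/r/ — between /i/ and /i/, between two vowels — surfaces as [ɾ] (rule 4).
/i/ (between /r/ and /t/) fails the environment for rule 3, so it stays [i].
/t/ (between /i/ and /m/) fails the environment for rule 2, so it stays [t].
/m/ (between /t/ and /a/) is unaffected → [m].
/a/ (word-final) fails the environment for rule 3, so it stays [a].

[dʒeˈɾoziɾitma]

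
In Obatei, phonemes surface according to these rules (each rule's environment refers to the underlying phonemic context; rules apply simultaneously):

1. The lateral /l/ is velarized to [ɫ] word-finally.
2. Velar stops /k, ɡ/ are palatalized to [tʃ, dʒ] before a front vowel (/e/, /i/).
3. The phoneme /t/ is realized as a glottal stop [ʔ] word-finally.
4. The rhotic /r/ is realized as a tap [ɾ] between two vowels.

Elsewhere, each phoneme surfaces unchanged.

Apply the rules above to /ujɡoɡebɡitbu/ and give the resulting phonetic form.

[ujɡodʒebdʒitbu]

/u/ (word-initial): no rule targets it → [u].
/j/ (between /u/ and /ɡ/): no rule targets it → [j].
/ɡ/ (between /j/ and /o/): rule 2 targets it, but not before a front vowel → unchanged [ɡ].
/o/ (between /ɡ/ and /ɡ/) is unaffected → [o].
/ɡ/ (between /o/ and /e/): before a front vowel, so rule 2 applies → [dʒ].
/e/ — not in any rule's target class → [e].
/b/ (between /e/ and /ɡ/) is unaffected → [b].
/ɡ/ meets the environment for rule 2 (before a front vowel) → [dʒ].
/i/ stays [i].
/t/ — between /i/ and /b/; rule 3 does not apply here → [t].
/b/ (between /t/ and /u/): no rule targets it → [b].
/u/ — not in any rule's target class → [u].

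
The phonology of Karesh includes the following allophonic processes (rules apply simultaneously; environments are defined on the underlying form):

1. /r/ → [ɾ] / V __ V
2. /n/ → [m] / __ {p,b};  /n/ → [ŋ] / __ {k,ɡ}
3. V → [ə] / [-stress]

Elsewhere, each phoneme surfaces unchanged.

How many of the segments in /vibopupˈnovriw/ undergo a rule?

Segments that undergo a rule: /i/ → [ə] (rule 3); /o/ → [ə] (rule 3); /u/ → [ə] (rule 3); /i/ → [ə] (rule 3).
All other segments surface unchanged.

4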